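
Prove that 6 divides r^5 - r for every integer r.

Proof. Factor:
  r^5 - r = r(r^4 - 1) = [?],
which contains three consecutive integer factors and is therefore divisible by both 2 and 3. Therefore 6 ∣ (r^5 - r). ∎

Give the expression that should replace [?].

(r - 1)r(r + 1)(r^2 + 1)

r^4 - 1 = (r^2 - 1)(r^2 + 1), and r^2 - 1 = (r-1)(r+1).
So r(r^4 - 1) = (r - 1)r(r + 1)(r^2 + 1).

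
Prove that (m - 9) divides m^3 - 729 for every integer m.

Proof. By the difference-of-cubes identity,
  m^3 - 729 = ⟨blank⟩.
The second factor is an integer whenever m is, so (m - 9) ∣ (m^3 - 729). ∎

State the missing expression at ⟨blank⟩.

Polynomial division of m^3 - 729 by m - 9 leaves remainder 0 and quotient m^2 + 9m + 81.
Hence m^3 - 729 = (m - 9)(m^2 + 9m + 81).

(m - 9)(m^2 + 9m + 81)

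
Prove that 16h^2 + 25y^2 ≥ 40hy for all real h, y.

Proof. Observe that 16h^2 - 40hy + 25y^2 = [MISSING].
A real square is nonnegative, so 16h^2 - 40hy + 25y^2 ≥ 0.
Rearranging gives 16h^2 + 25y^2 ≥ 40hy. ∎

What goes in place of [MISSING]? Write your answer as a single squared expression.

(4h - 5y)^2

16h^2 - 40hy + 25y^2 is a perfect-square trinomial: the outer terms are (4h)^2 and (5y)^2, and the cross term is -2·4h·5y.
So 16h^2 - 40hy + 25y^2 = (4h - 5y)^2 ≥ 0.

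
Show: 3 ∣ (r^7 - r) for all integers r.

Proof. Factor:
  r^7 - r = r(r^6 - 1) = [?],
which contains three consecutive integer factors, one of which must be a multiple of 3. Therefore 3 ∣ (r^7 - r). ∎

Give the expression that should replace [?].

(r - 1)r(r + 1)(r^4 + r^2 + 1)

r^6 - 1 = (r^2 - 1)(r^4 + r^2 + 1), and r^2 - 1 = (r-1)(r+1).
So r(r^6 - 1) = (r - 1)r(r + 1)(r^4 + r^2 + 1).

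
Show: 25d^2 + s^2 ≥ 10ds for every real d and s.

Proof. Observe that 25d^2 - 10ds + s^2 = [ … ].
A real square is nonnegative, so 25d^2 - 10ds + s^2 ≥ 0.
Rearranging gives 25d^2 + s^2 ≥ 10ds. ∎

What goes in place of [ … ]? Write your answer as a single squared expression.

(5d - s)^2

25d^2 - 10ds + s^2 is a perfect-square trinomial: the outer terms are (5d)^2 and (s)^2, and the cross term is -2·5d·s.
So 25d^2 - 10ds + s^2 = (5d - s)^2 ≥ 0.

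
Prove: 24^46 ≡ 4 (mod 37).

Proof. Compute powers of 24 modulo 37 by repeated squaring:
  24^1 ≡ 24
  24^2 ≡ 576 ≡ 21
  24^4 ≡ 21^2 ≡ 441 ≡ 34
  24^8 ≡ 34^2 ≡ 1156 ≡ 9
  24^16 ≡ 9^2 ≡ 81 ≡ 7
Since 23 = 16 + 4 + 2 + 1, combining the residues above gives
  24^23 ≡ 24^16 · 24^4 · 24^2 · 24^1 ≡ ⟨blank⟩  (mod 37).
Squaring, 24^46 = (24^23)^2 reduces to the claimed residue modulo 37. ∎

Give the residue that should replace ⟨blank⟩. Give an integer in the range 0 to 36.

24^16 · 24^4 · 24^2 · 24^1 ≡ 7 · 34 · 21 · 24 = 119952.
119952 mod 37 = 35, so 24^23 ≡ 35 (mod 37).

35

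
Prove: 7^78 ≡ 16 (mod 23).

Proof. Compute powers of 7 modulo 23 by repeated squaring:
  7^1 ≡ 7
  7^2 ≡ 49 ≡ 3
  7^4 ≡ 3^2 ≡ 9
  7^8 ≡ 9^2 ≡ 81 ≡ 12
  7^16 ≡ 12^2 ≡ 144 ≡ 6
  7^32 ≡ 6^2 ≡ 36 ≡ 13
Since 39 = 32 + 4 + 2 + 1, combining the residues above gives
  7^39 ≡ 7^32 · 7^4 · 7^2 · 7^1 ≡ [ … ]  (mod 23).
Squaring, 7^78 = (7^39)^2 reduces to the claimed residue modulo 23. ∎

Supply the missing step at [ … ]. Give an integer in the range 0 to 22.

19

Multiply the listed residues: 13 · 9 · 3 · 7 = 117 → 351 → 2457.
Reducing modulo 23: 2457 = 106·23 + 19, so 7^39 ≡ 19.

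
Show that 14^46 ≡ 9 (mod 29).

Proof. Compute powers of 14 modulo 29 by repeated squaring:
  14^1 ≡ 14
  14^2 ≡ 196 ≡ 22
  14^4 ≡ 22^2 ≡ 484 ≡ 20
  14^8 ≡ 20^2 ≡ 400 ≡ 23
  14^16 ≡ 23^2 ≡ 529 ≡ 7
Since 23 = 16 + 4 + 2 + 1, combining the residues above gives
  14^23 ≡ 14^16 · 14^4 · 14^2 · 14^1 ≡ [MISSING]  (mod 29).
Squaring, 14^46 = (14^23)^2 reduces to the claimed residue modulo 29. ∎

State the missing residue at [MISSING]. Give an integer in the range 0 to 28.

26

Multiply the listed residues: 7 · 20 · 22 · 14 = 140 → 3080 → 43120.
Reducing modulo 29: 43120 = 1486·29 + 26, so 14^23 ≡ 26.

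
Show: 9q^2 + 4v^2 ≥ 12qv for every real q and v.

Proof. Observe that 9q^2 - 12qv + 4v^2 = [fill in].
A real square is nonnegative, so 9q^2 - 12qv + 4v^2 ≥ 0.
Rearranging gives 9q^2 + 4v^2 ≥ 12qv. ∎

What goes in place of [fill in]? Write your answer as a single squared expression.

The leading and trailing coefficients are 3^2 and 2^2, and 12 = 2·3·2, so the trinomial is (3q - 2v)^2.
Hence 9q^2 - 12qv + 4v^2 ≥ 0.

(3q - 2v)^2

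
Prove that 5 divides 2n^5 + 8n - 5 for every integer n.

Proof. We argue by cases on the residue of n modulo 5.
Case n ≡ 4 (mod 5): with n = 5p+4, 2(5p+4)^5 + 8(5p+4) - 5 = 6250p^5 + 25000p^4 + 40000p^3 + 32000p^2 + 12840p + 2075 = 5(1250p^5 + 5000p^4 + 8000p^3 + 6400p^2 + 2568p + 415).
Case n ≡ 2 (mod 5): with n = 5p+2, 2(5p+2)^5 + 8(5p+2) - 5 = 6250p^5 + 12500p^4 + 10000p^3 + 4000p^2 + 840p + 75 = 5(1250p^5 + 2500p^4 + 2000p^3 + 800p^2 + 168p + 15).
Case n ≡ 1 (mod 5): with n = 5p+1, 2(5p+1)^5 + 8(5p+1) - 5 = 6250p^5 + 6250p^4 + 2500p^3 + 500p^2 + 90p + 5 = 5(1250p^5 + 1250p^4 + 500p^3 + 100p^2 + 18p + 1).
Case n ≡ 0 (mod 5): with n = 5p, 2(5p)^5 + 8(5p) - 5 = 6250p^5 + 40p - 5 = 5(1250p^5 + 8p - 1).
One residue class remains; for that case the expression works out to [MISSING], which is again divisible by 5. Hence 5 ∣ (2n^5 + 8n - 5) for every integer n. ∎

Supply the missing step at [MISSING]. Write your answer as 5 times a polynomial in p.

5(1250p^5 + 3750p^4 + 4500p^3 + 2700p^2 + 818p + 101)

The residues treated are {4, 2, 1, 0}, so the missing case is n ≡ 3 (mod 5); write n = 5p+3.
Then 2(5p+3)^5 + 8(5p+3) - 5 = 6250p^5 + 18750p^4 + 22500p^3 + 13500p^2 + 4090p + 505 = 5(1250p^5 + 3750p^4 + 4500p^3 + 2700p^2 + 818p + 101).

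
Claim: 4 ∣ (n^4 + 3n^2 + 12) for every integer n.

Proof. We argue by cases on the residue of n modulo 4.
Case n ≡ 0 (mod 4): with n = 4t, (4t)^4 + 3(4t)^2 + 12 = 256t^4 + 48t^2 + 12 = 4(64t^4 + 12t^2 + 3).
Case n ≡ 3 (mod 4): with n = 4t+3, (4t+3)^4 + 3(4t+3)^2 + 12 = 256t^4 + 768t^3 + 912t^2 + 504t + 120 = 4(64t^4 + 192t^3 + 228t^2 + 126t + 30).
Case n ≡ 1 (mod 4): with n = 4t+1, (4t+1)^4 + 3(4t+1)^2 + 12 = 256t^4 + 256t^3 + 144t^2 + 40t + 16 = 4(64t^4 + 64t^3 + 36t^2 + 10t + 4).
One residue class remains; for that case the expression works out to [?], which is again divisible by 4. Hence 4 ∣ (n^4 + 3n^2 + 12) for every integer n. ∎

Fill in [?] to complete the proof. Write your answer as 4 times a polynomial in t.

4(64t^4 + 128t^3 + 108t^2 + 44t + 10)

The residues treated are {0, 3, 1}, so the missing case is n ≡ 2 (mod 4); write n = 4t+2.
Then (4t+2)^4 + 3(4t+2)^2 + 12 = 256t^4 + 512t^3 + 432t^2 + 176t + 40 = 4(64t^4 + 128t^3 + 108t^2 + 44t + 10).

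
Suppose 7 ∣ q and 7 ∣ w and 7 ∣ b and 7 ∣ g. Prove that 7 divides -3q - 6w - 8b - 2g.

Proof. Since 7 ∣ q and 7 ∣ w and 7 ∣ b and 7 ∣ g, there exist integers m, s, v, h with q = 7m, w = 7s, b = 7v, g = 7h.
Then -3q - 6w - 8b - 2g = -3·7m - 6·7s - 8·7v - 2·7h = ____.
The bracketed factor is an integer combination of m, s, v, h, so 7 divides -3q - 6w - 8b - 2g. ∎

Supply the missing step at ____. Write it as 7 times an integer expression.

7(-2h - 3m - 6s - 8v)

Each term has a factor of 7: -3·7m - 6·7s - 8·7v - 2·7h = 7·(-2h - 3m - 6s - 8v).
Since -2h - 3m - 6s - 8v is an integer, 7 ∣ (-3q - 6w - 8b - 2g).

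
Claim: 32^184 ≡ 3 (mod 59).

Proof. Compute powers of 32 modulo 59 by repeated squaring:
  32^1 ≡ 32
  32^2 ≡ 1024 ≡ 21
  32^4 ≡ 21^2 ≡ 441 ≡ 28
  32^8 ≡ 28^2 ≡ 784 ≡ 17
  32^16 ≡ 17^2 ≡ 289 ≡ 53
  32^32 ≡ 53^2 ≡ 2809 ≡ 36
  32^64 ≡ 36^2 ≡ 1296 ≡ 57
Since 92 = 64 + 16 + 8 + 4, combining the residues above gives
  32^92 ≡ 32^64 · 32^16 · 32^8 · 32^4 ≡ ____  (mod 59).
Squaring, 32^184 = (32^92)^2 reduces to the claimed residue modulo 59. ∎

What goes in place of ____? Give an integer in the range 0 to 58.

48

32^64 · 32^16 · 32^8 · 32^4 ≡ 57 · 53 · 17 · 28 = 1437996.
1437996 mod 59 = 48, so 32^92 ≡ 48 (mod 59).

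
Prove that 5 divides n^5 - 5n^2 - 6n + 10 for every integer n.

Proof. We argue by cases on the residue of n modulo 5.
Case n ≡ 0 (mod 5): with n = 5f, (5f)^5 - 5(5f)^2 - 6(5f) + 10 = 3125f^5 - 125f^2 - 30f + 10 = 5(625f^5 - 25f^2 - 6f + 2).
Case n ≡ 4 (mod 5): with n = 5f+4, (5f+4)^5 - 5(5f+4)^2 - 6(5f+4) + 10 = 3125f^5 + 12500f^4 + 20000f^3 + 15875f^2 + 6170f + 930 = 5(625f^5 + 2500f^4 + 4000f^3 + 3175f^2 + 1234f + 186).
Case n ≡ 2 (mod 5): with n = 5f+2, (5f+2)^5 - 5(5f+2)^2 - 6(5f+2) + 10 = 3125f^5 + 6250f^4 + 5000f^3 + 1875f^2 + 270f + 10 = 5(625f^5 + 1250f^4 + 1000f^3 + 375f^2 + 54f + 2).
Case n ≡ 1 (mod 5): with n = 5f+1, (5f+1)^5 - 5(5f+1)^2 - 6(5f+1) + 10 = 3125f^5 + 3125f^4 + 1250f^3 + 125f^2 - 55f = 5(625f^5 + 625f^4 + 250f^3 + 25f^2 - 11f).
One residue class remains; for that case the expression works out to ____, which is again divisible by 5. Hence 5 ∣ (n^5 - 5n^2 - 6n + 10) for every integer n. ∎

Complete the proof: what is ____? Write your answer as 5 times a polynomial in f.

5(625f^5 + 1875f^4 + 2250f^3 + 1325f^2 + 369f + 38)

Only n ≡ 3 (mod 5) is unaccounted for. Put n = 5f+3:
(5f+3)^5 - 5(5f+3)^2 - 6(5f+3) + 10 expands to 3125f^5 + 9375f^4 + 11250f^3 + 6625f^2 + 1845f + 190,
and factoring out 5 leaves 5(625f^5 + 1875f^4 + 2250f^3 + 1325f^2 + 369f + 38).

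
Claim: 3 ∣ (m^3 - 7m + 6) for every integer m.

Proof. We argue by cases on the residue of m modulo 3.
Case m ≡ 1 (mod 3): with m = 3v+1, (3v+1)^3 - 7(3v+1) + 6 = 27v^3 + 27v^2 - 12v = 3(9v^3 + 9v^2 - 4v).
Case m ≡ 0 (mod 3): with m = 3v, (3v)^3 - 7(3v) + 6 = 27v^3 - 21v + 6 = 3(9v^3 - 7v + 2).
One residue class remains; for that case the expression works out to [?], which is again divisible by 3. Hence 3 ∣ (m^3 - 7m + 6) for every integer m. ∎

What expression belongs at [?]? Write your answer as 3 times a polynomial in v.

The residues treated are {1, 0}, so the missing case is m ≡ 2 (mod 3); write m = 3v+2.
Then (3v+2)^3 - 7(3v+2) + 6 = 27v^3 + 54v^2 + 15v = 3(9v^3 + 18v^2 + 5v).

3(9v^3 + 18v^2 + 5v)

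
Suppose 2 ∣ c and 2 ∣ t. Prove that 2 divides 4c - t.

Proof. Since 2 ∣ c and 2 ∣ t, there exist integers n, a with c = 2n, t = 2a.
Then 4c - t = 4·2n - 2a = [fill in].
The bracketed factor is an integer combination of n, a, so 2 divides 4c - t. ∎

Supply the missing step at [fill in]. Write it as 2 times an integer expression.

2(-a + 4n)

Pull the common 2 out of every term: 4·2n - 2a = 2(-a + 4n).
-a + 4n is an integer, which exhibits the divisibility.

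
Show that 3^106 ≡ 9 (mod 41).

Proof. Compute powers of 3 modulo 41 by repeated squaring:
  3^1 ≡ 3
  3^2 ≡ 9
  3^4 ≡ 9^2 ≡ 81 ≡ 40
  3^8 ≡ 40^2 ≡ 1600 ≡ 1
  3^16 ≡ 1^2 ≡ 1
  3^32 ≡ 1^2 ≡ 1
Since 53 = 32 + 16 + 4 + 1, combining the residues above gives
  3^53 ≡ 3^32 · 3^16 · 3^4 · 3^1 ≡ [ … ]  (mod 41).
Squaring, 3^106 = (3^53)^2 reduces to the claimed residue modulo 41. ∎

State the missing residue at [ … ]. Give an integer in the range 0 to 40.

Multiply the listed residues: 1 · 1 · 40 · 3 = 1 → 40 → 120.
Reducing modulo 41: 120 = 2·41 + 38, so 3^53 ≡ 38.

38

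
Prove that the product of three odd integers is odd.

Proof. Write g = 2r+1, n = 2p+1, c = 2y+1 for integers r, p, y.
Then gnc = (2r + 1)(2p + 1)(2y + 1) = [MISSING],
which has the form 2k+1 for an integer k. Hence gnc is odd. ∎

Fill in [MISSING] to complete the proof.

2(4pry + 2pr + 2py + p + 2ry + r + y) + 1

(2r + 1)(2p + 1)(2y + 1) = 8pry + 4pr + 4py + 2p + 4ry + 2r + 2y + 1
= 2(4pry + 2pr + 2py + p + 2ry + r + y) + 1.
Since 4pry + 2pr + 2py + p + 2ry + r + y is an integer, the product is of the form 2k+1 for an integer k.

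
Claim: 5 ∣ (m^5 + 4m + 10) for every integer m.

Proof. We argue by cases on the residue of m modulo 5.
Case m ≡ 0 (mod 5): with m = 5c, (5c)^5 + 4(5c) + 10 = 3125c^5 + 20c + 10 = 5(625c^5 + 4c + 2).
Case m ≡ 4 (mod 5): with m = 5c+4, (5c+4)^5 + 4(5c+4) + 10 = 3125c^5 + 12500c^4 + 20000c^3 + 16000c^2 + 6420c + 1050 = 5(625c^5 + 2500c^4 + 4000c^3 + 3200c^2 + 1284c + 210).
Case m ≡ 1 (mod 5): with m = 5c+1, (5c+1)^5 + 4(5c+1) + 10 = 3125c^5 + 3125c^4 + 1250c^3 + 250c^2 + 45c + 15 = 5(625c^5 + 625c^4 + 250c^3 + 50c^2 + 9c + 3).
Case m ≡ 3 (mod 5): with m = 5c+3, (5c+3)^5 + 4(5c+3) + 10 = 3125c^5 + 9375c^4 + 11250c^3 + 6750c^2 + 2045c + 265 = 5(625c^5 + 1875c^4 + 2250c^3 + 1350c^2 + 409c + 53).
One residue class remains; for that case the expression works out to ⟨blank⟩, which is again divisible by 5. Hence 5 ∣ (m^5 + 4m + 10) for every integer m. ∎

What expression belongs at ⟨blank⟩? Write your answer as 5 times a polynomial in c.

5(625c^5 + 1250c^4 + 1000c^3 + 400c^2 + 84c + 10)

Only m ≡ 2 (mod 5) is unaccounted for. Put m = 5c+2:
(5c+2)^5 + 4(5c+2) + 10 expands to 3125c^5 + 6250c^4 + 5000c^3 + 2000c^2 + 420c + 50,
and factoring out 5 leaves 5(625c^5 + 1250c^4 + 1000c^3 + 400c^2 + 84c + 10).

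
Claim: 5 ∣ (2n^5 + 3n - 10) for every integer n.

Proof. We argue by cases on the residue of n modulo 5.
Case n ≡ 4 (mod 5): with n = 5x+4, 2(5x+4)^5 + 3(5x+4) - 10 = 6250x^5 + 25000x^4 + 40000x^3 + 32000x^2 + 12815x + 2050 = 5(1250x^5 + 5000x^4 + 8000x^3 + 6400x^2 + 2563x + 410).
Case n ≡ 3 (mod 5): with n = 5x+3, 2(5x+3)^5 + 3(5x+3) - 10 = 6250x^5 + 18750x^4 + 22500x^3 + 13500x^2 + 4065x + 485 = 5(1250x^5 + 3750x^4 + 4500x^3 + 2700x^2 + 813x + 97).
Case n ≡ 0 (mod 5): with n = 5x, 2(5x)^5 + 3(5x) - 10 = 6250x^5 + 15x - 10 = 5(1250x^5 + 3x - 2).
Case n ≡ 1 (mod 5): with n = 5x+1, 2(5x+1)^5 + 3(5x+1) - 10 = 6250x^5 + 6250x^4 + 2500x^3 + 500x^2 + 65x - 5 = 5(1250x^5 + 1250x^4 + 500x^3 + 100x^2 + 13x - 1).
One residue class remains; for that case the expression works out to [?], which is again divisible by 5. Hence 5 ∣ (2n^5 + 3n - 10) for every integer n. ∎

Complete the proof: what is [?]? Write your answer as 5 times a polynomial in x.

5(1250x^5 + 2500x^4 + 2000x^3 + 800x^2 + 163x + 12)

The residues treated are {4, 3, 0, 1}, so the missing case is n ≡ 2 (mod 5); write n = 5x+2.
Then 2(5x+2)^5 + 3(5x+2) - 10 = 6250x^5 + 12500x^4 + 10000x^3 + 4000x^2 + 815x + 60 = 5(1250x^5 + 2500x^4 + 2000x^3 + 800x^2 + 163x + 12).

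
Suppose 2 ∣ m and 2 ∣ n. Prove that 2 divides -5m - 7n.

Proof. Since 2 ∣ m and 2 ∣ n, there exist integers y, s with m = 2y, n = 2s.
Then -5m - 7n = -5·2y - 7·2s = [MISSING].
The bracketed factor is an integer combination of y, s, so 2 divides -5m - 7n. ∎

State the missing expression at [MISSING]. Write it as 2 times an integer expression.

2(-7s - 5y)

Pull the common 2 out of every term: -5·2y - 7·2s = 2(-7s - 5y).
-7s - 5y is an integer, which exhibits the divisibility.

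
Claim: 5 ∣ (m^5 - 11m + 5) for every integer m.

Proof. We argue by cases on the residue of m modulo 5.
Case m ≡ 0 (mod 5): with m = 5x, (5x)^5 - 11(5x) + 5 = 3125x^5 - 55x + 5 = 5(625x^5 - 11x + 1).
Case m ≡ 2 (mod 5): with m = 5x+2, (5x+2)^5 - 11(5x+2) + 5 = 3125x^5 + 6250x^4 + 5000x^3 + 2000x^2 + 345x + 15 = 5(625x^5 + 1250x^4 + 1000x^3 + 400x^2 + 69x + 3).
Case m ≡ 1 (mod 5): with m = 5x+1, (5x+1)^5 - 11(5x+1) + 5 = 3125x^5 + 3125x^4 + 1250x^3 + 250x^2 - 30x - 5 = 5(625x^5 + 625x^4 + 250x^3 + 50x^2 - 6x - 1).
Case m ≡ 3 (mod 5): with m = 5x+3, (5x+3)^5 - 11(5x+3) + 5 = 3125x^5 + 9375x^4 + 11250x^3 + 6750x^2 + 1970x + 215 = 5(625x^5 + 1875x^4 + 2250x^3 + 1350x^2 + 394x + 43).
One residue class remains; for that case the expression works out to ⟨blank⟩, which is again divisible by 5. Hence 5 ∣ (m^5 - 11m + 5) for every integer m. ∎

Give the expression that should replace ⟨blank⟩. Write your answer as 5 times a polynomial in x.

Only m ≡ 4 (mod 5) is unaccounted for. Put m = 5x+4:
(5x+4)^5 - 11(5x+4) + 5 expands to 3125x^5 + 12500x^4 + 20000x^3 + 16000x^2 + 6345x + 985,
and factoring out 5 leaves 5(625x^5 + 2500x^4 + 4000x^3 + 3200x^2 + 1269x + 197).

5(625x^5 + 2500x^4 + 4000x^3 + 3200x^2 + 1269x + 197)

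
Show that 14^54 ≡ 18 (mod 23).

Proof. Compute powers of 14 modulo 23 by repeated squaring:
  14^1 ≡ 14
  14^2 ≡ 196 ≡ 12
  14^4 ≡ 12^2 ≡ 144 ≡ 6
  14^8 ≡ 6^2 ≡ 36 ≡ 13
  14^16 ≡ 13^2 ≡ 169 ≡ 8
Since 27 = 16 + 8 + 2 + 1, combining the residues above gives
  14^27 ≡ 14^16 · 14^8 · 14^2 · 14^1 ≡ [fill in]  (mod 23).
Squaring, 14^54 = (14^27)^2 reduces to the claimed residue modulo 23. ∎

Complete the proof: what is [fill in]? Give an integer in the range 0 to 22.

15

Multiply the listed residues: 8 · 13 · 12 · 14 = 104 → 1248 → 17472.
Reducing modulo 23: 17472 = 759·23 + 15, so 14^27 ≡ 15.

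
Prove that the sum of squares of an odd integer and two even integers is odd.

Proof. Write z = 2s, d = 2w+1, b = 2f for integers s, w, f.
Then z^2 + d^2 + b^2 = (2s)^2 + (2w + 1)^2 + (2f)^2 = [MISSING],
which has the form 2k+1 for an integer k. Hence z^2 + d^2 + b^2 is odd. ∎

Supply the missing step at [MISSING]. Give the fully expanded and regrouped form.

(2s)^2 + (2w + 1)^2 + (2f)^2 = 4f^2 + 4s^2 + 4w^2 + 4w + 1
= 2(2f^2 + 2s^2 + 2w^2 + 2w) + 1.
Since 2f^2 + 2s^2 + 2w^2 + 2w is an integer, the sum of squares is of the form 2k+1 for an integer k.

2(2f^2 + 2s^2 + 2w^2 + 2w) + 1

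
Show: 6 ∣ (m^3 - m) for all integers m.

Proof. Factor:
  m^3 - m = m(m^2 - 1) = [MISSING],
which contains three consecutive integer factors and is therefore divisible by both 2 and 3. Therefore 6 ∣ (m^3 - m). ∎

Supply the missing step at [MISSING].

(m - 1)m(m + 1)

m(m^2 - 1) = m(m - 1)(m + 1) = (m - 1)m(m + 1).
These three factors are consecutive integers, so their product is divisible by 6.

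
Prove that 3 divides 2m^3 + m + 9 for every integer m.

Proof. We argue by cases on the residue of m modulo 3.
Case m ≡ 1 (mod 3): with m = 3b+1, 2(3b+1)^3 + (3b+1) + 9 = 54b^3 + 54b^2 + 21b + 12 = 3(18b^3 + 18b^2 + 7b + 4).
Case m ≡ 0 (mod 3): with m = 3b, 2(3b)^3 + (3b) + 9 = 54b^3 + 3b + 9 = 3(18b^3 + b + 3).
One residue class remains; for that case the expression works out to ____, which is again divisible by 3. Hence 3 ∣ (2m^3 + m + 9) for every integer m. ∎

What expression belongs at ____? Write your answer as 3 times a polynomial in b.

3(18b^3 + 36b^2 + 25b + 9)

Only m ≡ 2 (mod 3) is unaccounted for. Put m = 3b+2:
2(3b+2)^3 + (3b+2) + 9 expands to 54b^3 + 108b^2 + 75b + 27,
and factoring out 3 leaves 3(18b^3 + 36b^2 + 25b + 9).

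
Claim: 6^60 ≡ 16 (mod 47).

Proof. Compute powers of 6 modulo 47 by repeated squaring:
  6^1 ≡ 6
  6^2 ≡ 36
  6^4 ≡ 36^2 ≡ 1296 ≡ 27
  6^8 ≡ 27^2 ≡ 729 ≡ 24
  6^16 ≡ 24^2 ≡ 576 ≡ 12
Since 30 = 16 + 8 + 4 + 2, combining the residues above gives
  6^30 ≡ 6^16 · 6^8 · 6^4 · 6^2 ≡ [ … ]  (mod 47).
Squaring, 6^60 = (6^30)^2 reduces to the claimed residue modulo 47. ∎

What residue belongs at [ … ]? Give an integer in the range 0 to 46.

4

Multiply the listed residues: 12 · 24 · 27 · 36 = 288 → 7776 → 279936.
Reducing modulo 47: 279936 = 5956·47 + 4, so 6^30 ≡ 4.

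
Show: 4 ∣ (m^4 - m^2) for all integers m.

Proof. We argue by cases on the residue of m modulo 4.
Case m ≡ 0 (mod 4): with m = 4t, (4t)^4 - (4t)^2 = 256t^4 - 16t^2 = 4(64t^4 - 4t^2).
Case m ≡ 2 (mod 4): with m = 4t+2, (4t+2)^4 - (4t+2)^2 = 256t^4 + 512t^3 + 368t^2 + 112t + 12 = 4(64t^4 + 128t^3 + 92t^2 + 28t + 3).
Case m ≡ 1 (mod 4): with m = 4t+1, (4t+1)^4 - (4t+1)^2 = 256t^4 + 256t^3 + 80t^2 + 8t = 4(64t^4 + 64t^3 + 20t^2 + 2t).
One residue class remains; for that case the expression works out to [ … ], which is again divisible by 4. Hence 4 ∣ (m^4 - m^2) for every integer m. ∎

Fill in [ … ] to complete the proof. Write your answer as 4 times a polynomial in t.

4(64t^4 + 192t^3 + 212t^2 + 102t + 18)

Only m ≡ 3 (mod 4) is unaccounted for. Put m = 4t+3:
(4t+3)^4 - (4t+3)^2 expands to 256t^4 + 768t^3 + 848t^2 + 408t + 72,
and factoring out 4 leaves 4(64t^4 + 192t^3 + 212t^2 + 102t + 18).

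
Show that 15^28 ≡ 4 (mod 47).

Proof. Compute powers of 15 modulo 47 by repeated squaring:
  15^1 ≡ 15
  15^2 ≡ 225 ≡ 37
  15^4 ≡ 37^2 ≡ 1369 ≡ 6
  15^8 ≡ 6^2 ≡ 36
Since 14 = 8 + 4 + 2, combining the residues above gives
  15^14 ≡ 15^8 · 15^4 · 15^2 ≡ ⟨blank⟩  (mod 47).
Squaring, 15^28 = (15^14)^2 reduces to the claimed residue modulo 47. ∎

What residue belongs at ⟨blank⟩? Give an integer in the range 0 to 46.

15^8 · 15^4 · 15^2 ≡ 36 · 6 · 37 = 7992.
7992 mod 47 = 2, so 15^14 ≡ 2 (mod 47).

2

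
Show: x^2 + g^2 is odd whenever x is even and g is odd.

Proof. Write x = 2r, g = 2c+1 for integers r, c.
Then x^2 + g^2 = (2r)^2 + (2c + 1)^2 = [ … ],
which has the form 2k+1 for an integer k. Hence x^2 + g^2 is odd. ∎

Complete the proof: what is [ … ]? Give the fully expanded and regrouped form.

2(2c^2 + 2c + 2r^2) + 1

Expanding: (2r)^2 + (2c + 1)^2 = 4c^2 + 4c + 4r^2 + 1.
Every term except the constant is even, so this is 2(2c^2 + 2c + 2r^2) + 1,
and 2c^2 + 2c + 2r^2 ∈ ℤ gives the required form.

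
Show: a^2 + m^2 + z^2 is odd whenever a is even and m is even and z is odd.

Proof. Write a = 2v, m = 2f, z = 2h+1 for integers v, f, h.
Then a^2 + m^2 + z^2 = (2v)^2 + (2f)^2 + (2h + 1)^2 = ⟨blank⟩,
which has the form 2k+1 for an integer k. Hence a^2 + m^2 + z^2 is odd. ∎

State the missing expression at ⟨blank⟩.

(2v)^2 + (2f)^2 + (2h + 1)^2 = 4f^2 + 4h^2 + 4h + 4v^2 + 1
= 2(2f^2 + 2h^2 + 2h + 2v^2) + 1.
Since 2f^2 + 2h^2 + 2h + 2v^2 is an integer, the sum of squares is of the form 2k+1 for an integer k.

2(2f^2 + 2h^2 + 2h + 2v^2) + 1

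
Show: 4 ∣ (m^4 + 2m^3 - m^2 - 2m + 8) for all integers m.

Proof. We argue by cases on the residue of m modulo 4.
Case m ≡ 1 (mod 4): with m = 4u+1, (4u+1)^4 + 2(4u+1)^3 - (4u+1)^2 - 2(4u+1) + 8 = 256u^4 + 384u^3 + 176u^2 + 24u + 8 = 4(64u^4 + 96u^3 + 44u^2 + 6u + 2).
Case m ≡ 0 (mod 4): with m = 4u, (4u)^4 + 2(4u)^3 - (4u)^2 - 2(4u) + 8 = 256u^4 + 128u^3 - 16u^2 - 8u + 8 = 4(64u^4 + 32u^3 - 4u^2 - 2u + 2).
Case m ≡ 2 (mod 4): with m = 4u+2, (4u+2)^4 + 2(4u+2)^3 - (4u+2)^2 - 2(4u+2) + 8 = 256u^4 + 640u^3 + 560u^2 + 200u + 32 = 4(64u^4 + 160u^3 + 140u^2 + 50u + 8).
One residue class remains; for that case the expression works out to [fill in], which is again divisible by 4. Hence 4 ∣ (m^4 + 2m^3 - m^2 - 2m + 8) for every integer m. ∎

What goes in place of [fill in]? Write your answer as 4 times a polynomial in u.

4(64u^4 + 224u^3 + 284u^2 + 154u + 32)

Only m ≡ 3 (mod 4) is unaccounted for. Put m = 4u+3:
(4u+3)^4 + 2(4u+3)^3 - (4u+3)^2 - 2(4u+3) + 8 expands to 256u^4 + 896u^3 + 1136u^2 + 616u + 128,
and factoring out 4 leaves 4(64u^4 + 224u^3 + 284u^2 + 154u + 32).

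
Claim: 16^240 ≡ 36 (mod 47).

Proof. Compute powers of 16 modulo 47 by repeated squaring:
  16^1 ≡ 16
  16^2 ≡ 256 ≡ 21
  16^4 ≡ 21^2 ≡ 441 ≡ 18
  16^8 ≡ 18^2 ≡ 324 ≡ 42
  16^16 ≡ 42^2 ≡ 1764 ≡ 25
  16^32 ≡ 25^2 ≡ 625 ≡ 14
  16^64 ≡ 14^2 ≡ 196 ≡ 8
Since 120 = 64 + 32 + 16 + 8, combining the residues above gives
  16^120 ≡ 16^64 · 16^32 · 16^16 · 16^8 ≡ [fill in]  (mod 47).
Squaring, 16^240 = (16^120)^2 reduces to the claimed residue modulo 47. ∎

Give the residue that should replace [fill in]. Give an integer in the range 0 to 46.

6

Multiply the listed residues: 8 · 14 · 25 · 42 = 112 → 2800 → 117600.
Reducing modulo 47: 117600 = 2502·47 + 6, so 16^120 ≡ 6.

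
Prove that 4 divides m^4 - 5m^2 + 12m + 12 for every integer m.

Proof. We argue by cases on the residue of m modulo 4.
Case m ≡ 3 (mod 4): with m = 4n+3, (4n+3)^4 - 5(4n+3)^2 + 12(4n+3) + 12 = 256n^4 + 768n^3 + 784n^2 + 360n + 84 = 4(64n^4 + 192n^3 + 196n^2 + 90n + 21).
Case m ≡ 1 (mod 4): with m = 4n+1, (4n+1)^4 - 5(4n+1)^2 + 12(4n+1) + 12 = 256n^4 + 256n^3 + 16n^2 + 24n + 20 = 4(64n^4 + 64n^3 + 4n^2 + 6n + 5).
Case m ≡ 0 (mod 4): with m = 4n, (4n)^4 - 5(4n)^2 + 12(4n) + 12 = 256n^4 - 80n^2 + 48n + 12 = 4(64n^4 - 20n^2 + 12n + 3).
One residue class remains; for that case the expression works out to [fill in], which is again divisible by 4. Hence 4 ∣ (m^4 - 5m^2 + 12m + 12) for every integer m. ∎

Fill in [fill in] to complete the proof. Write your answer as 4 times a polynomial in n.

4(64n^4 + 128n^3 + 76n^2 + 24n + 8)

Only m ≡ 2 (mod 4) is unaccounted for. Put m = 4n+2:
(4n+2)^4 - 5(4n+2)^2 + 12(4n+2) + 12 expands to 256n^4 + 512n^3 + 304n^2 + 96n + 32,
and factoring out 4 leaves 4(64n^4 + 128n^3 + 76n^2 + 24n + 8).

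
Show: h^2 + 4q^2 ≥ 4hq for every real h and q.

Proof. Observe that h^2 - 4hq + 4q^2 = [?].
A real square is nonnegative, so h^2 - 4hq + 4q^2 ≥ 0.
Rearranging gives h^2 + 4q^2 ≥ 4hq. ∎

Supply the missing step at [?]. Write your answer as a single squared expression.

(h - 2q)^2

h^2 - 4hq + 4q^2 is a perfect-square trinomial: the outer terms are (h)^2 and (2q)^2, and the cross term is -2·h·2q.
So h^2 - 4hq + 4q^2 = (h - 2q)^2 ≥ 0.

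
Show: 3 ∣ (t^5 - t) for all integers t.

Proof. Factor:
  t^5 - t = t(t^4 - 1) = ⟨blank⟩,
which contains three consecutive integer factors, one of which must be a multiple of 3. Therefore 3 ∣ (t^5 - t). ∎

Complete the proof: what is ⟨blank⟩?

t^4 - 1 = (t^2 - 1)(t^2 + 1), and t^2 - 1 = (t-1)(t+1).
So t(t^4 - 1) = (t - 1)t(t + 1)(t^2 + 1).

(t - 1)t(t + 1)(t^2 + 1)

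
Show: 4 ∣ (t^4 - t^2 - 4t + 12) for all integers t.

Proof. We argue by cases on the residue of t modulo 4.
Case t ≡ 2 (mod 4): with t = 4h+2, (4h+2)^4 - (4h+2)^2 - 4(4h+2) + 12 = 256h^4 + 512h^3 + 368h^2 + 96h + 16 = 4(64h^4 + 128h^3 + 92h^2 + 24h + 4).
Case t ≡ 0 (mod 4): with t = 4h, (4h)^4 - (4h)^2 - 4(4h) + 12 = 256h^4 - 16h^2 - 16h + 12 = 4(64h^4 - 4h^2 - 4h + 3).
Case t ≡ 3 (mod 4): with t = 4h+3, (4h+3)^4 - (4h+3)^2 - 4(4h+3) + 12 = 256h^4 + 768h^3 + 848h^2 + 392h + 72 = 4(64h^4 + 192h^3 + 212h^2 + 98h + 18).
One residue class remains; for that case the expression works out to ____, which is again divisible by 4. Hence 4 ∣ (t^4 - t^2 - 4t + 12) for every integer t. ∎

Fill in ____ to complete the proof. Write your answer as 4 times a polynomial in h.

The residues treated are {2, 0, 3}, so the missing case is t ≡ 1 (mod 4); write t = 4h+1.
Then (4h+1)^4 - (4h+1)^2 - 4(4h+1) + 12 = 256h^4 + 256h^3 + 80h^2 - 8h + 8 = 4(64h^4 + 64h^3 + 20h^2 - 2h + 2).

4(64h^4 + 64h^3 + 20h^2 - 2h + 2)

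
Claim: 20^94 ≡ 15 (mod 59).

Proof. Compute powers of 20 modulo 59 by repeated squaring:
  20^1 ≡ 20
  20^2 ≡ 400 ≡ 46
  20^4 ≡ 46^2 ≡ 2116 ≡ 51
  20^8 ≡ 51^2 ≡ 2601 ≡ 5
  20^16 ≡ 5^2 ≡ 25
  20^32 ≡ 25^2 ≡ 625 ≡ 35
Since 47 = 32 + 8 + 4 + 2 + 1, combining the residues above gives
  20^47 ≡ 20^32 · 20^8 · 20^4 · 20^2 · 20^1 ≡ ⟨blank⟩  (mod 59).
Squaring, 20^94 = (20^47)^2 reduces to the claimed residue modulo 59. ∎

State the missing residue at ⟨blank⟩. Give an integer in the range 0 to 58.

Multiply the listed residues: 35 · 5 · 51 · 46 · 20 = 175 → 8925 → 410550 → 8211000.
Reducing modulo 59: 8211000 = 139169·59 + 29, so 20^47 ≡ 29.

29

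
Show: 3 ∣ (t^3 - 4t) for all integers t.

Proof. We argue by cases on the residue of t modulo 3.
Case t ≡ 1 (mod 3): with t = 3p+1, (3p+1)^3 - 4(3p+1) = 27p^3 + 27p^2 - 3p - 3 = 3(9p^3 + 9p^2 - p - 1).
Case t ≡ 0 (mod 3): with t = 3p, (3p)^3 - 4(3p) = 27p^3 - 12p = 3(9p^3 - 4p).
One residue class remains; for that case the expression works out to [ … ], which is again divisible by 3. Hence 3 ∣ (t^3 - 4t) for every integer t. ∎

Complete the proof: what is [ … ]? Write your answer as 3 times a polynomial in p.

3(9p^3 + 18p^2 + 8p)

The residues treated are {1, 0}, so the missing case is t ≡ 2 (mod 3); write t = 3p+2.
Then (3p+2)^3 - 4(3p+2) = 27p^3 + 54p^2 + 24p = 3(9p^3 + 18p^2 + 8p).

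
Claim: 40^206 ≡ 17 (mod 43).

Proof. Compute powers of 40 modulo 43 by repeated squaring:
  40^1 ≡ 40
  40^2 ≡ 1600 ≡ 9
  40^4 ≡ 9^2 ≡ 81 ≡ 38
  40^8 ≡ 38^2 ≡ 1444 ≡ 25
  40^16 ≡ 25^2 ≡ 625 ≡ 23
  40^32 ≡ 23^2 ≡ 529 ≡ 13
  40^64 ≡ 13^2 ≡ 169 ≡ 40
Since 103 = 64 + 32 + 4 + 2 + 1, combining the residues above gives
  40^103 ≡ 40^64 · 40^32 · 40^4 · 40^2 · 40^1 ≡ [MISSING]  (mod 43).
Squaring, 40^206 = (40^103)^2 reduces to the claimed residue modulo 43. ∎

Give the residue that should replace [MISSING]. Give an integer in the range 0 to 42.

24

40^64 · 40^32 · 40^4 · 40^2 · 40^1 ≡ 40 · 13 · 38 · 9 · 40 = 7113600.
7113600 mod 43 = 24, so 40^103 ≡ 24 (mod 43).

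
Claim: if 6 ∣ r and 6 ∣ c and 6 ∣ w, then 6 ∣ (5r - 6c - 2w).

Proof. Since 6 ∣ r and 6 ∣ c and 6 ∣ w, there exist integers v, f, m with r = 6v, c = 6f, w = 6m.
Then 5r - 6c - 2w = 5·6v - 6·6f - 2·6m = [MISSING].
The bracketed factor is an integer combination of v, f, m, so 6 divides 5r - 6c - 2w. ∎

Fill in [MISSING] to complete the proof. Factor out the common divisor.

6(-6f - 2m + 5v)

Pull the common 6 out of every term: 5·6v - 6·6f - 2·6m = 6(-6f - 2m + 5v).
-6f - 2m + 5v is an integer, which exhibits the divisibility.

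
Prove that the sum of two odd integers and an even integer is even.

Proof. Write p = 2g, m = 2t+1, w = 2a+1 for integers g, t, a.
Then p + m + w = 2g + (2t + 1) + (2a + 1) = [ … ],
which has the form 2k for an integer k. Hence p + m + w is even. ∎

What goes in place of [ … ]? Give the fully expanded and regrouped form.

Expanding: 2g + (2t + 1) + (2a + 1) = 2a + 2g + 2t + 2.
Every term is even; pulling out the factor of 2 gives 2(a + g + t + 1).

2(a + g + t + 1)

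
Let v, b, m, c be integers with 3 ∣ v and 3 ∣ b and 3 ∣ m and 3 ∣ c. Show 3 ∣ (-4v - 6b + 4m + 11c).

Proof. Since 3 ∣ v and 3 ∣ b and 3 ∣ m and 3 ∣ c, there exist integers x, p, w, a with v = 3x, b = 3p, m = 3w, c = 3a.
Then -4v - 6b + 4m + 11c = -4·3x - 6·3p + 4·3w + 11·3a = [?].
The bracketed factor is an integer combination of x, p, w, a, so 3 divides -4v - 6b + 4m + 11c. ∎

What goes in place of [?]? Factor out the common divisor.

3(11a - 6p + 4w - 4x)

Pull the common 3 out of every term: -4·3x - 6·3p + 4·3w + 11·3a = 3(11a - 6p + 4w - 4x).
11a - 6p + 4w - 4x is an integer, which exhibits the divisibility.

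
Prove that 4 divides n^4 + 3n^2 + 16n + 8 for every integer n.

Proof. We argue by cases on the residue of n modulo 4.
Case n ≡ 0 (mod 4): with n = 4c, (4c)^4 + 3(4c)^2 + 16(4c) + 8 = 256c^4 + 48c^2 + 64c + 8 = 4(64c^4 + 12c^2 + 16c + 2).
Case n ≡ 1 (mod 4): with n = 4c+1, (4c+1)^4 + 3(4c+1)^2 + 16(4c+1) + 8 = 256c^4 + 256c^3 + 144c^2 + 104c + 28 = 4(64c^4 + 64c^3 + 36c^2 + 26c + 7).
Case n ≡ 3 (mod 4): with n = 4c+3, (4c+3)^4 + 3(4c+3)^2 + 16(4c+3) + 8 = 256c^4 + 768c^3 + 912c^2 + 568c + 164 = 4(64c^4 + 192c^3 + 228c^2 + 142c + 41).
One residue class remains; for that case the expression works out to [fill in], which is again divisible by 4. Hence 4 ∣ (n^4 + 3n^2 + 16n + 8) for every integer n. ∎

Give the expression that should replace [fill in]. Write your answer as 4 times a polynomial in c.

Only n ≡ 2 (mod 4) is unaccounted for. Put n = 4c+2:
(4c+2)^4 + 3(4c+2)^2 + 16(4c+2) + 8 expands to 256c^4 + 512c^3 + 432c^2 + 240c + 68,
and factoring out 4 leaves 4(64c^4 + 128c^3 + 108c^2 + 60c + 17).

4(64c^4 + 128c^3 + 108c^2 + 60c + 17)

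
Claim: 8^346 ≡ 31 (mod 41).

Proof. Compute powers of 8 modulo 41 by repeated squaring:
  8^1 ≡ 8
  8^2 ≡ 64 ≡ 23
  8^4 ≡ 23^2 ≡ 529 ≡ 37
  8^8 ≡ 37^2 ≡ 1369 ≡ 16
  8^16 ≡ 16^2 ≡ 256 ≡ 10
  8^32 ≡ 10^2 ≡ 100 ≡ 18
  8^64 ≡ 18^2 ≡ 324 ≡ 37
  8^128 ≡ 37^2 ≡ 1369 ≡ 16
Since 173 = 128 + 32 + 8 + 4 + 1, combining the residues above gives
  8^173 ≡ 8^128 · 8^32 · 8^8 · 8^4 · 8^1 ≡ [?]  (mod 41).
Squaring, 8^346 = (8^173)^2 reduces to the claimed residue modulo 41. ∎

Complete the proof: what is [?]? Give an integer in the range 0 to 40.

21

8^128 · 8^32 · 8^8 · 8^4 · 8^1 ≡ 16 · 18 · 16 · 37 · 8 = 1363968.
1363968 mod 41 = 21, so 8^173 ≡ 21 (mod 41).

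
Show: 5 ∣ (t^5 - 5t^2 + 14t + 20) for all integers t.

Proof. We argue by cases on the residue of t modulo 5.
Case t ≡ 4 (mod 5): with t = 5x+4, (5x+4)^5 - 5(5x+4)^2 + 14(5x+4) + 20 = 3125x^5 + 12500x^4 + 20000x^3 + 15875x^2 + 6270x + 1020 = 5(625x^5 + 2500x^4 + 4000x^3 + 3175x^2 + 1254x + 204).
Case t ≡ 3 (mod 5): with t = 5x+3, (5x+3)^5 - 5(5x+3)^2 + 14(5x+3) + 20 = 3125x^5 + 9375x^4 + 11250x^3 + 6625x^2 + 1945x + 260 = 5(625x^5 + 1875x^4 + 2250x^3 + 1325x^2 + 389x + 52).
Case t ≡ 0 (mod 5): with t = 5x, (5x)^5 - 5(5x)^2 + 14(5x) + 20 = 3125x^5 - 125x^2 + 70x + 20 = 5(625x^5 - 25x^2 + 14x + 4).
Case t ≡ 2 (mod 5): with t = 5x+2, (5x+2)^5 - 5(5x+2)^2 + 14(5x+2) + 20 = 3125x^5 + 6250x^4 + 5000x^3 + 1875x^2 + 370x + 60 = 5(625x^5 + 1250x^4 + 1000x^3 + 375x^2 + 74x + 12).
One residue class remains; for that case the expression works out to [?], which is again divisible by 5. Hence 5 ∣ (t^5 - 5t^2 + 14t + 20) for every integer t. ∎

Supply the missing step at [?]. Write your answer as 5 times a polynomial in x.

5(625x^5 + 625x^4 + 250x^3 + 25x^2 + 9x + 6)

Only t ≡ 1 (mod 5) is unaccounted for. Put t = 5x+1:
(5x+1)^5 - 5(5x+1)^2 + 14(5x+1) + 20 expands to 3125x^5 + 3125x^4 + 1250x^3 + 125x^2 + 45x + 30,
and factoring out 5 leaves 5(625x^5 + 625x^4 + 250x^3 + 25x^2 + 9x + 6).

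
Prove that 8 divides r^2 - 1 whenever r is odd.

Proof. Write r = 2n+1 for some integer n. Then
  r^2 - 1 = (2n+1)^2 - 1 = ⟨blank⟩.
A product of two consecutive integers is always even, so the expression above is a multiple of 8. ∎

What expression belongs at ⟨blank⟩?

4n(n + 1)

(2n+1)^2 - 1 = 4n^2 + 4n + 1 - 1 = 4n^2 + 4n = 4n(n+1).
Since n and n+1 are consecutive, n(n+1) is even, and 4·(even) is a multiple of 8.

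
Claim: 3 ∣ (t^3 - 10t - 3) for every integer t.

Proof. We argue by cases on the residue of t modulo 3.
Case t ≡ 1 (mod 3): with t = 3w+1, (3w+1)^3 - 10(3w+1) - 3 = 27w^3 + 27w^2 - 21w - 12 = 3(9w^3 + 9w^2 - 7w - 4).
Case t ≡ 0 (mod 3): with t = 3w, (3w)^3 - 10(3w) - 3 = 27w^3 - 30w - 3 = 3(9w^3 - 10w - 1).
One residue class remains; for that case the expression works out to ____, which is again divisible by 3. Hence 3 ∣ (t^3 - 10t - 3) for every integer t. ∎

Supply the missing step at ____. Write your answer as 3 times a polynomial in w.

3(9w^3 + 18w^2 + 2w - 5)

Only t ≡ 2 (mod 3) is unaccounted for. Put t = 3w+2:
(3w+2)^3 - 10(3w+2) - 3 expands to 27w^3 + 54w^2 + 6w - 15,
and factoring out 3 leaves 3(9w^3 + 18w^2 + 2w - 5).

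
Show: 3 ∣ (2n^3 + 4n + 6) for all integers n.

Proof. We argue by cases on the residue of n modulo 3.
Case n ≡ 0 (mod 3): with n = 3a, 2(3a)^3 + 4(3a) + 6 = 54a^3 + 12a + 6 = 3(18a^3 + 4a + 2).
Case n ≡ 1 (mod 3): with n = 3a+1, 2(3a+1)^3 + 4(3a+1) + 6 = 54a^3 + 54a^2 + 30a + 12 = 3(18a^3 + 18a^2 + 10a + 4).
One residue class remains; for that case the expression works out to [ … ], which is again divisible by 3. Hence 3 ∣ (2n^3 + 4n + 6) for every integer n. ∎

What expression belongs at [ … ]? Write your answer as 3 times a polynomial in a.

The residues treated are {0, 1}, so the missing case is n ≡ 2 (mod 3); write n = 3a+2.
Then 2(3a+2)^3 + 4(3a+2) + 6 = 54a^3 + 108a^2 + 84a + 30 = 3(18a^3 + 36a^2 + 28a + 10).

3(18a^3 + 36a^2 + 28a + 10)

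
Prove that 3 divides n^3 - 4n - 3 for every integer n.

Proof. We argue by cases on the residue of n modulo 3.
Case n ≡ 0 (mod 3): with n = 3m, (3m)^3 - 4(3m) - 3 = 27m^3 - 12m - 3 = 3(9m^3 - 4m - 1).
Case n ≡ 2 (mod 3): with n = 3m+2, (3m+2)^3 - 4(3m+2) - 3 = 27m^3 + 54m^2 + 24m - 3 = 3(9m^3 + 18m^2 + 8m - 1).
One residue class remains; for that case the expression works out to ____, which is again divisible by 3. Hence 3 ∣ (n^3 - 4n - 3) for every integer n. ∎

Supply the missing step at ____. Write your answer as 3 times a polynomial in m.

Only n ≡ 1 (mod 3) is unaccounted for. Put n = 3m+1:
(3m+1)^3 - 4(3m+1) - 3 expands to 27m^3 + 27m^2 - 3m - 6,
and factoring out 3 leaves 3(9m^3 + 9m^2 - m - 2).

3(9m^3 + 9m^2 - m - 2)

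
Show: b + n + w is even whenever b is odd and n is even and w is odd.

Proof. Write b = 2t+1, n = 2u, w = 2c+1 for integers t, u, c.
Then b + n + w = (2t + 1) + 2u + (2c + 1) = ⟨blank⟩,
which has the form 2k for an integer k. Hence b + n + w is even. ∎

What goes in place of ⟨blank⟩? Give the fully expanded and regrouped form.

2(c + t + u + 1)

Expanding: (2t + 1) + 2u + (2c + 1) = 2c + 2t + 2u + 2.
Every term is even; pulling out the factor of 2 gives 2(c + t + u + 1).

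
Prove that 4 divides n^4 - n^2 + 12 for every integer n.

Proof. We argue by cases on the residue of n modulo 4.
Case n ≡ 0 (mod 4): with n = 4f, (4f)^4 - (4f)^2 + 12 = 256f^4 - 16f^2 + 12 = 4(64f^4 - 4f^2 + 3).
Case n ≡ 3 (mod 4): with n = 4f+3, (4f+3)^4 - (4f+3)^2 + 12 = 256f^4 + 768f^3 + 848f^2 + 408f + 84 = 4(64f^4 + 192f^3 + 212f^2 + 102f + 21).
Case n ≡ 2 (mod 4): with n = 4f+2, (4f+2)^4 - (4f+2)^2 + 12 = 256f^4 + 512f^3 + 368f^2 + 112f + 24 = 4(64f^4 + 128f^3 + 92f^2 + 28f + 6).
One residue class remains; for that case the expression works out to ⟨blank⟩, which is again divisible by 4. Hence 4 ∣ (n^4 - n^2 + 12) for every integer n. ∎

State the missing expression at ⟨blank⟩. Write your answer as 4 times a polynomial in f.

The residues treated are {0, 3, 2}, so the missing case is n ≡ 1 (mod 4); write n = 4f+1.
Then (4f+1)^4 - (4f+1)^2 + 12 = 256f^4 + 256f^3 + 80f^2 + 8f + 12 = 4(64f^4 + 64f^3 + 20f^2 + 2f + 3).

4(64f^4 + 64f^3 + 20f^2 + 2f + 3)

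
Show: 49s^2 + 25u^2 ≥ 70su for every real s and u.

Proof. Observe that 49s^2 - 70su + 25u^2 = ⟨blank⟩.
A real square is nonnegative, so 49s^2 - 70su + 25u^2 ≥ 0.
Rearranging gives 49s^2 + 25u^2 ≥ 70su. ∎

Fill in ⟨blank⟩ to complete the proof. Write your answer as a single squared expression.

(7s - 5u)^2

49s^2 - 70su + 25u^2 is a perfect-square trinomial: the outer terms are (7s)^2 and (5u)^2, and the cross term is -2·7s·5u.
So 49s^2 - 70su + 25u^2 = (7s - 5u)^2 ≥ 0.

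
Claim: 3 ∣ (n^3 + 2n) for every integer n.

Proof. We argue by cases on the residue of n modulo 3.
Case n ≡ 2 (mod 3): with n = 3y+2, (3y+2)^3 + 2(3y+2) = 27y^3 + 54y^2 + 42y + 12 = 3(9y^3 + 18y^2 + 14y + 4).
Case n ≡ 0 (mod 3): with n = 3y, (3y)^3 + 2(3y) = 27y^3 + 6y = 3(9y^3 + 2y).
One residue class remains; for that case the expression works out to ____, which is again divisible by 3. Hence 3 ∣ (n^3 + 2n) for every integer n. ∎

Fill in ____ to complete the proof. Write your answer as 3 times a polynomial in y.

3(9y^3 + 9y^2 + 5y + 1)

Only n ≡ 1 (mod 3) is unaccounted for. Put n = 3y+1:
(3y+1)^3 + 2(3y+1) expands to 27y^3 + 27y^2 + 15y + 3,
and factoring out 3 leaves 3(9y^3 + 9y^2 + 5y + 1).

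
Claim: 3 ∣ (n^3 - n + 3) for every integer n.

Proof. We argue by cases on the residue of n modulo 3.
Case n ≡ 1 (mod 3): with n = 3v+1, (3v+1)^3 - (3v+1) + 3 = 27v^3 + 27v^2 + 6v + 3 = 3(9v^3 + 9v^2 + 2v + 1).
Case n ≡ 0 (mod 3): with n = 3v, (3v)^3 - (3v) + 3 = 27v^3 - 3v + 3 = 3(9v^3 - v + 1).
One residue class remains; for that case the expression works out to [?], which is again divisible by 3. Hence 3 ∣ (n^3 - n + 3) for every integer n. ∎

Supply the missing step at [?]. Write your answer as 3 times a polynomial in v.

3(9v^3 + 18v^2 + 11v + 3)

Only n ≡ 2 (mod 3) is unaccounted for. Put n = 3v+2:
(3v+2)^3 - (3v+2) + 3 expands to 27v^3 + 54v^2 + 33v + 9,
and factoring out 3 leaves 3(9v^3 + 18v^2 + 11v + 3).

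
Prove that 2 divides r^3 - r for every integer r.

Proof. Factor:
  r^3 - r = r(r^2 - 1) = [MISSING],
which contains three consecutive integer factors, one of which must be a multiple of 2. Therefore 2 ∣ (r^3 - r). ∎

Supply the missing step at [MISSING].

(r - 1)r(r + 1)

r(r^2 - 1) = r(r - 1)(r + 1) = (r - 1)r(r + 1).
These three factors are consecutive integers, so their product is divisible by 2.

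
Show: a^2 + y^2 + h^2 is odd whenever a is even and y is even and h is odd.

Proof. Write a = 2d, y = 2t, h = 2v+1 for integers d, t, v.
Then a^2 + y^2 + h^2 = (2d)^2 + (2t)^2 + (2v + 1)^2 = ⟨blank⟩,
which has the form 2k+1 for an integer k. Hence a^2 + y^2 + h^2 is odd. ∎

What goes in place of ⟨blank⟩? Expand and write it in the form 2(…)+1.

2(2d^2 + 2t^2 + 2v^2 + 2v) + 1

Expanding: (2d)^2 + (2t)^2 + (2v + 1)^2 = 4d^2 + 4t^2 + 4v^2 + 4v + 1.
Every term except the constant is even, so this is 2(2d^2 + 2t^2 + 2v^2 + 2v) + 1,
and 2d^2 + 2t^2 + 2v^2 + 2v ∈ ℤ gives the required form.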